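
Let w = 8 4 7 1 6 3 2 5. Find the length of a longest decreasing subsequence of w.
5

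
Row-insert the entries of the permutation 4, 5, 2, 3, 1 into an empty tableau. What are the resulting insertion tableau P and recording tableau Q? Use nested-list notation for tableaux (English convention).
P = [[1, 3], [2, 5], [4]], Q = [[1, 2], [3, 4], [5]]

Insert each entry of the permutation into P by Schensted row insertion, recording in Q the position of each new cell.

Insert 4: appended to row 1. P = [[4]].
Insert 5: appended to row 1. P = [[4, 5]].
Insert 2: 2 bumps 4 from row 1; 4 starts row 2. P = [[2, 5], [4]].
Insert 3: 3 bumps 5 from row 1; 5 appends to row 2. P = [[2, 3], [4, 5]].
Insert 1: 1 bumps 2 from row 1; 2 bumps 4 from row 2; 4 starts row 3. P = [[1, 3], [2, 5], [4]].

So P = [[1, 3], [2, 5], [4]], Q = [[1, 2], [3, 4], [5]].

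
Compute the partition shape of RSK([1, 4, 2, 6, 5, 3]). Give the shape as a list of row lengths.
[3, 2, 1]

RSK row insertion gives P = [[1, 2, 3], [4, 5], [6]], which has shape [3, 2, 1].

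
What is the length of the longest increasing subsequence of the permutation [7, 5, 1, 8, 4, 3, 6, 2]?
3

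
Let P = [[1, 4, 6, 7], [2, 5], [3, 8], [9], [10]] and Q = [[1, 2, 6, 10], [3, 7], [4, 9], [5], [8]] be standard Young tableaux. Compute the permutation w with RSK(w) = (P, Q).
3 10 9 5 2 8 6 1 4 7

Reverse RSK: for i = n, n-1, ..., 1, locate i in Q, remove the corresponding corner cell from P, and reverse-bump its entry up through P; the value ejected from row 1 is w(i).

So w = 3 10 9 5 2 8 6 1 4 7.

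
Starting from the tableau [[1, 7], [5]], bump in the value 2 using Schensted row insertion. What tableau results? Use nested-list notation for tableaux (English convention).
[[1, 2], [5, 7]]

In row 1, 2 replaces 7 (the leftmost entry greater than 2); 7 is bumped to row 2. 7 is appended to row 2. The new tableau is [[1, 2], [5, 7]].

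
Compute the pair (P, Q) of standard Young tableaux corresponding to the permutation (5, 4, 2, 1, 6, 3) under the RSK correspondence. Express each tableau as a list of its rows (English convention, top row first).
P = [[1, 3], [2, 6], [4], [5]], Q = [[1, 5], [2, 6], [3], [4]]

Insert each entry of the permutation into P by Schensted row insertion, recording in Q the position of each new cell.

Insert 5: appended to row 1. P = [[5]], Q = [[1]].
Insert 4: 4 bumps 5 from row 1; 5 starts row 2. P = [[4], [5]], Q = [[1], [2]].
Insert 2: 2 bumps 4 from row 1; 4 bumps 5 from row 2; 5 starts row 3. P = [[2], [4], [5]], Q = [[1], [2], [3]].
Insert 1: 1 bumps 2 from row 1; 2 bumps 4 from row 2; 4 bumps 5 from row 3; 5 starts row 4. P = [[1], [2], [4], [5]], Q = [[1], [2], [3], [4]].
Insert 6: appended to row 1. P = [[1, 6], [2], [4], [5]], Q = [[1, 5], [2], [3], [4]].
Insert 3: 3 bumps 6 from row 1; 6 appends to row 2. P = [[1, 3], [2, 6], [4], [5]], Q = [[1, 5], [2, 6], [3], [4]].

So P = [[1, 3], [2, 6], [4], [5]], Q = [[1, 5], [2, 6], [3], [4]].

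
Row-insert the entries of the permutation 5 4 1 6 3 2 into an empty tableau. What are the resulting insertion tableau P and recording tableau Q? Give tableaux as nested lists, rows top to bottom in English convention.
P = [[1, 2], [3, 6], [4], [5]], Q = [[1, 4], [2, 5], [3], [6]]

Insert each entry of the permutation into P by Schensted row insertion, recording in Q the position of each new cell.

Insert 5: appended to row 1. P = [[5]].
Insert 4: 4 bumps 5 from row 1; 5 starts row 2. P = [[4], [5]].
Insert 1: 1 bumps 4 from row 1; 4 bumps 5 from row 2; 5 starts row 3. P = [[1], [4], [5]].
Insert 6: appended to row 1. P = [[1, 6], [4], [5]].
Insert 3: 3 bumps 6 from row 1; 6 appends to row 2. P = [[1, 3], [4, 6], [5]].
Insert 2: 2 bumps 3 from row 1; 3 bumps 4 from row 2; 4 bumps 5 from row 3; 5 starts row 4. P = [[1, 2], [3, 6], [4], [5]].

So P = [[1, 2], [3, 6], [4], [5]], Q = [[1, 4], [2, 5], [3], [6]].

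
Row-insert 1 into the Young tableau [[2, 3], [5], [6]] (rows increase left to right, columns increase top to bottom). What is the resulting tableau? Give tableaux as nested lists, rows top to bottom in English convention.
[[1, 3], [2], [5], [6]]

In row 1, 1 replaces 2 (the leftmost entry greater than 1); 2 is bumped to row 2. In row 2, 2 replaces 5 (the leftmost entry greater than 2); 5 is bumped to row 3. In row 3, 5 replaces 6 (the leftmost entry greater than 5); 6 is bumped to row 4. 6 starts a new row 4. The new tableau is [[1, 3], [2], [5], [6]].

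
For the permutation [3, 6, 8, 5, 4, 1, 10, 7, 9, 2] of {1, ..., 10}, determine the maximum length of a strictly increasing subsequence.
4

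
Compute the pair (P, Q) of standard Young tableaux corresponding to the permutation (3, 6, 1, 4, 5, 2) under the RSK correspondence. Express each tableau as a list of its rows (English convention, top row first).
Insert each entry of the permutation into P by Schensted row insertion, recording in Q the position of each new cell.

Insert 3: appended to row 1. P = [[3]].
Insert 6: appended to row 1. P = [[3, 6]].
Insert 1: 1 bumps 3 from row 1; 3 starts row 2. P = [[1, 6], [3]].
Insert 4: 4 bumps 6 from row 1; 6 appends to row 2. P = [[1, 4], [3, 6]].
Insert 5: appended to row 1. P = [[1, 4, 5], [3, 6]].
Insert 2: 2 bumps 4 from row 1; 4 bumps 6 from row 2; 6 starts row 3. P = [[1, 2, 5], [3, 4], [6]].

So P = [[1, 2, 5], [3, 4], [6]], Q = [[1, 2, 5], [3, 4], [6]].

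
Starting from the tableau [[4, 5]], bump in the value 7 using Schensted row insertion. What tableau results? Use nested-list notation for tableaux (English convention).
7 is larger than every entry of row 1, so it is appended to row 1. The new tableau is [[4, 5, 7]].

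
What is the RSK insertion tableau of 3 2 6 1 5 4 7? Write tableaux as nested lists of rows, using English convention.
Insert 3: appended to row 1. P = [[3]].
Insert 2: 2 bumps 3 from row 1; 3 starts row 2. P = [[2], [3]].
Insert 6: appended to row 1. P = [[2, 6], [3]].
Insert 1: 1 bumps 2 from row 1; 2 bumps 3 from row 2; 3 starts row 3. P = [[1, 6], [2], [3]].
Insert 5: 5 bumps 6 from row 1; 6 appends to row 2. P = [[1, 5], [2, 6], [3]].
Insert 4: 4 bumps 5 from row 1; 5 bumps 6 from row 2; 6 appends to row 3. P = [[1, 4], [2, 5], [3, 6]].
Insert 7: appended to row 1. P = [[1, 4, 7], [2, 5], [3, 6]].

So P = [[1, 4, 7], [2, 5], [3, 6]].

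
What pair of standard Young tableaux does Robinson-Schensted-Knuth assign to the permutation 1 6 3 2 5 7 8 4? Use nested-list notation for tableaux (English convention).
P = [[1, 2, 4, 7, 8], [3, 5], [6]], Q = [[1, 2, 5, 6, 7], [3, 8], [4]]

Insert each entry of the permutation into P by Schensted row insertion, recording in Q the position of each new cell.

Insert 1: appended to row 1. P = [[1]].
Insert 6: appended to row 1. P = [[1, 6]].
Insert 3: 3 bumps 6 from row 1; 6 starts row 2. P = [[1, 3], [6]].
Insert 2: 2 bumps 3 from row 1; 3 bumps 6 from row 2; 6 starts row 3. P = [[1, 2], [3], [6]].
Insert 5: appended to row 1. P = [[1, 2, 5], [3], [6]].
Insert 7: appended to row 1. P = [[1, 2, 5, 7], [3], [6]].
Insert 8: appended to row 1. P = [[1, 2, 5, 7, 8], [3], [6]].
Insert 4: 4 bumps 5 from row 1; 5 appends to row 2. P = [[1, 2, 4, 7, 8], [3, 5], [6]].

So P = [[1, 2, 4, 7, 8], [3, 5], [6]], Q = [[1, 2, 5, 6, 7], [3, 8], [4]].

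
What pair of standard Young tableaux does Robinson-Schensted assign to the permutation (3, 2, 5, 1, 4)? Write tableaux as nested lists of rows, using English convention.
Insert each entry of the permutation into P by Schensted row insertion, recording in Q the position of each new cell.

Insert 3: appended to row 1. P = [[3]].
Insert 2: 2 bumps 3 from row 1; 3 starts row 2. P = [[2], [3]].
Insert 5: appended to row 1. P = [[2, 5], [3]].
Insert 1: 1 bumps 2 from row 1; 2 bumps 3 from row 2; 3 starts row 3. P = [[1, 5], [2], [3]].
Insert 4: 4 bumps 5 from row 1; 5 appends to row 2. P = [[1, 4], [2, 5], [3]].

So P = [[1, 4], [2, 5], [3]], Q = [[1, 3], [2, 5], [4]].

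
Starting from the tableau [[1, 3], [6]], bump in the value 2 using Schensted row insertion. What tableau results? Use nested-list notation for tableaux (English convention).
[[1, 2], [3], [6]]

In row 1, 2 replaces 3 (the leftmost entry greater than 2); 3 is bumped to row 2. In row 2, 3 replaces 6 (the leftmost entry greater than 3); 6 is bumped to row 3. 6 starts a new row 3. The new tableau is [[1, 2], [3], [6]].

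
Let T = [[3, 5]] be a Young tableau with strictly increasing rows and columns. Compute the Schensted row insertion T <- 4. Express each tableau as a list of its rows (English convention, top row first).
[[3, 4], [5]]

In row 1, 4 replaces 5 (the leftmost entry greater than 4); 5 is bumped to row 2. 5 starts a new row 2. The new tableau is [[3, 4], [5]].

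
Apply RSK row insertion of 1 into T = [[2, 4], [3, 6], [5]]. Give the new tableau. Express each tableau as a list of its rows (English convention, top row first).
[[1, 4], [2, 6], [3], [5]]

In row 1, 1 replaces 2 (the leftmost entry greater than 1); 2 is bumped to row 2. In row 2, 2 replaces 3 (the leftmost entry greater than 2); 3 is bumped to row 3. In row 3, 3 replaces 5 (the leftmost entry greater than 3); 5 is bumped to row 4. 5 starts a new row 4. The new tableau is [[1, 4], [2, 6], [3], [5]].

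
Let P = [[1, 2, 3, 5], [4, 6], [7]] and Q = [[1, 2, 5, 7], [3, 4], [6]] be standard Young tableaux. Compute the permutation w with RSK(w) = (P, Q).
Reverse the RSK construction: for i from n down to 1, find the cell of Q containing i, remove the entry at that cell from P, and reverse-bump it up through P; the value ejected from row 1 is w(i).

Step i=7: Q has 7 at row 1, column 4; remove that cell from P, ejecting 5. So w(7) = 5. P is now [[1, 2, 3], [4, 6], [7]].
Step i=6: Q has 6 at row 3, column 1; remove 7 from row 3 of P and reverse-bump: 7 enters row 2 and ejects 6; 6 enters row 1 and ejects 3. So w(6) = 3. P is now [[1, 2, 6], [4, 7]].
Step i=5: Q has 5 at row 1, column 3; remove that cell from P, ejecting 6. So w(5) = 6. P is now [[1, 2], [4, 7]].
Step i=4: Q has 4 at row 2, column 2; remove 7 from row 2 of P and reverse-bump: 7 enters row 1 and ejects 2. So w(4) = 2. P is now [[1, 7], [4]].
Step i=3: Q has 3 at row 2, column 1; remove 4 from row 2 of P and reverse-bump: 4 enters row 1 and ejects 1. So w(3) = 1. P is now [[4, 7]].
Step i=2: Q has 2 at row 1, column 2; remove that cell from P, ejecting 7. So w(2) = 7. P is now [[4]].
Step i=1: Q has 1 at row 1, column 1; remove that cell from P, ejecting 4. So w(1) = 4. P is now [].

So w = 4 7 1 2 6 3 5.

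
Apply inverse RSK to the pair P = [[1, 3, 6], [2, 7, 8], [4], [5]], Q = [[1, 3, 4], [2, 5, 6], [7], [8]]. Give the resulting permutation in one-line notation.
Reverse the RSK construction: for i from n down to 1, find the cell of Q containing i, remove the entry at that cell from P, and reverse-bump it up through P; the value ejected from row 1 is w(i).

Step i=8: Q has 8 at row 4, column 1; remove 5 from row 4 of P and reverse-bump: 5 enters row 3 and ejects 4; 4 enters row 2 and ejects 2; 2 enters row 1 and ejects 1. So w(8) = 1. P is now [[2, 3, 6], [4, 7, 8], [5]].
Step i=7: Q has 7 at row 3, column 1; remove 5 from row 3 of P and reverse-bump: 5 enters row 2 and ejects 4; 4 enters row 1 and ejects 3. So w(7) = 3. P is now [[2, 4, 6], [5, 7, 8]].
Step i=6: Q has 6 at row 2, column 3; remove 8 from row 2 of P and reverse-bump: 8 enters row 1 and ejects 6. So w(6) = 6. P is now [[2, 4, 8], [5, 7]].
Step i=5: Q has 5 at row 2, column 2; remove 7 from row 2 of P and reverse-bump: 7 enters row 1 and ejects 4. So w(5) = 4. P is now [[2, 7, 8], [5]].
Step i=4: Q has 4 at row 1, column 3; remove that cell from P, ejecting 8. So w(4) = 8. P is now [[2, 7], [5]].
Step i=3: Q has 3 at row 1, column 2; remove that cell from P, ejecting 7. So w(3) = 7. P is now [[2], [5]].
Step i=2: Q has 2 at row 2, column 1; remove 5 from row 2 of P and reverse-bump: 5 enters row 1 and ejects 2. So w(2) = 2. P is now [[5]].
Step i=1: Q has 1 at row 1, column 1; remove that cell from P, ejecting 5. So w(1) = 5. P is now [].

So w = 5 2 7 8 4 6 3 1.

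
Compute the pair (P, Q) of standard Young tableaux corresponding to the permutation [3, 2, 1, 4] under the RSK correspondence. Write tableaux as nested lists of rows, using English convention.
P = [[1, 4], [2], [3]], Q = [[1, 4], [2], [3]]

Insert each entry of the permutation into P by Schensted row insertion, recording in Q the position of each new cell.

Insert 3: appended to row 1. P = [[3]].
Insert 2: 2 bumps 3 from row 1; 3 starts row 2. P = [[2], [3]].
Insert 1: 1 bumps 2 from row 1; 2 bumps 3 from row 2; 3 starts row 3. P = [[1], [2], [3]].
Insert 4: appended to row 1. P = [[1, 4], [2], [3]].

So P = [[1, 4], [2], [3]], Q = [[1, 4], [2], [3]].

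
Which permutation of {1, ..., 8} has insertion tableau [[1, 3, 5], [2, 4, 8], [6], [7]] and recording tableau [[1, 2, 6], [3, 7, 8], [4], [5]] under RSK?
2 7 6 4 1 8 3 5

Reverse RSK: for i = n, n-1, ..., 1, locate i in Q, remove the corresponding corner cell from P, and reverse-bump its entry up through P; the value ejected from row 1 is w(i).

So w = 2 7 6 4 1 8 3 5.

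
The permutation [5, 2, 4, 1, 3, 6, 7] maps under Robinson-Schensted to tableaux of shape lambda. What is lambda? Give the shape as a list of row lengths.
Row-insert each entry into an empty tableau.

After inserting 5: P = [[5]].
After inserting 2: P = [[2], [5]].
After inserting 4: P = [[2, 4], [5]].
After inserting 1: P = [[1, 4], [2], [5]].
After inserting 3: P = [[1, 3], [2, 4], [5]].
After inserting 6: P = [[1, 3, 6], [2, 4], [5]].
After inserting 7: P = [[1, 3, 6, 7], [2, 4], [5]].

The final insertion tableau P = [[1, 3, 6, 7], [2, 4], [5]] has shape [4, 2, 1].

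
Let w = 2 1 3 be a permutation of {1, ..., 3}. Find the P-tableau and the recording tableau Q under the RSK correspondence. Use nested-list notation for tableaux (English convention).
Insert each entry of the permutation into P by Schensted row insertion, recording in Q the position of each new cell.

After inserting 2: P = [[2]].
After inserting 1: P = [[1], [2]].
After inserting 3: P = [[1, 3], [2]].

So P = [[1, 3], [2]], Q = [[1, 3], [2]].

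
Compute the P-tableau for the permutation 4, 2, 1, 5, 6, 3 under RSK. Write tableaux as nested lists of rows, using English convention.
P = [[1, 3, 6], [2, 5], [4]]

After inserting 4: P = [[4]].
After inserting 2: P = [[2], [4]].
After inserting 1: P = [[1], [2], [4]].
After inserting 5: P = [[1, 5], [2], [4]].
After inserting 6: P = [[1, 5, 6], [2], [4]].
After inserting 3: P = [[1, 3, 6], [2, 5], [4]].

So P = [[1, 3, 6], [2, 5], [4]].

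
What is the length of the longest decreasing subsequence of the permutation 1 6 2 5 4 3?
4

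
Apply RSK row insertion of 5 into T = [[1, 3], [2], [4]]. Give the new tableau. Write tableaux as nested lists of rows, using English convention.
5 is larger than every entry of row 1, so it is appended to row 1. The new tableau is [[1, 3, 5], [2], [4]].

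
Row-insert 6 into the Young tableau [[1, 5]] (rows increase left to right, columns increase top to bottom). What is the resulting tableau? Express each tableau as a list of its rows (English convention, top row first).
6 is larger than every entry of row 1, so it is appended to row 1. The new tableau is [[1, 5, 6]].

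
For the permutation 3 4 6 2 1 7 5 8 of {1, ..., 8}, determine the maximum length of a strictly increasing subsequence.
5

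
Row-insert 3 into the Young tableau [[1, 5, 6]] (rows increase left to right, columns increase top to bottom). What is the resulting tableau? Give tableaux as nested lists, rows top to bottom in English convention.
[[1, 3, 6], [5]]

In row 1, 3 replaces 5 (the leftmost entry greater than 3); 5 is bumped to row 2. 5 starts a new row 2. The new tableau is [[1, 3, 6], [5]].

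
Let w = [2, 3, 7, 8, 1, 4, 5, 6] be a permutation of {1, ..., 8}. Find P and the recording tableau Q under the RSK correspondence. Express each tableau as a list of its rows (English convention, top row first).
P = [[1, 3, 4, 5, 6], [2, 7, 8]], Q = [[1, 2, 3, 4, 8], [5, 6, 7]]

Insert each entry of the permutation into P by Schensted row insertion, recording in Q the position of each new cell.

Insert 2: appended to row 1. P = [[2]].
Insert 3: appended to row 1. P = [[2, 3]].
Insert 7: appended to row 1. P = [[2, 3, 7]].
Insert 8: appended to row 1. P = [[2, 3, 7, 8]].
Insert 1: 1 bumps 2 from row 1; 2 starts row 2. P = [[1, 3, 7, 8], [2]].
Insert 4: 4 bumps 7 from row 1; 7 appends to row 2. P = [[1, 3, 4, 8], [2, 7]].
Insert 5: 5 bumps 8 from row 1; 8 appends to row 2. P = [[1, 3, 4, 5], [2, 7, 8]].
Insert 6: appended to row 1. P = [[1, 3, 4, 5, 6], [2, 7, 8]].

So P = [[1, 3, 4, 5, 6], [2, 7, 8]], Q = [[1, 2, 3, 4, 8], [5, 6, 7]].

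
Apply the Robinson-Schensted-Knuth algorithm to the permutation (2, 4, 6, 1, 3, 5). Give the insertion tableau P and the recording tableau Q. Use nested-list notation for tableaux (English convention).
Insert each entry of the permutation into P by Schensted row insertion, recording in Q the position of each new cell.

Insert 2: appended to row 1. P = [[2]], Q = [[1]].
Insert 4: appended to row 1. P = [[2, 4]], Q = [[1, 2]].
Insert 6: appended to row 1. P = [[2, 4, 6]], Q = [[1, 2, 3]].
Insert 1: 1 bumps 2 from row 1; 2 starts row 2. P = [[1, 4, 6], [2]], Q = [[1, 2, 3], [4]].
Insert 3: 3 bumps 4 from row 1; 4 appends to row 2. P = [[1, 3, 6], [2, 4]], Q = [[1, 2, 3], [4, 5]].
Insert 5: 5 bumps 6 from row 1; 6 appends to row 2. P = [[1, 3, 5], [2, 4, 6]], Q = [[1, 2, 3], [4, 5, 6]].

So P = [[1, 3, 5], [2, 4, 6]], Q = [[1, 2, 3], [4, 5, 6]].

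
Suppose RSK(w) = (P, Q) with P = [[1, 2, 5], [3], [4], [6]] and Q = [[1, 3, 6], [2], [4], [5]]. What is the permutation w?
Reverse RSK: for i = n, n-1, ..., 1, locate i in Q, remove the corresponding corner cell from P, and reverse-bump its entry up through P; the value ejected from row 1 is w(i).

So w = 6 1 4 3 2 5.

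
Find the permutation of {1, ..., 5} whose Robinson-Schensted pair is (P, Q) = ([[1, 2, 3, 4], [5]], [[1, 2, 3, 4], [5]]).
Reverse RSK: for i = n, n-1, ..., 1, locate i in Q, remove the corresponding corner cell from P, and reverse-bump its entry up through P; the value ejected from row 1 is w(i).

So w = 1 2 3 5 4.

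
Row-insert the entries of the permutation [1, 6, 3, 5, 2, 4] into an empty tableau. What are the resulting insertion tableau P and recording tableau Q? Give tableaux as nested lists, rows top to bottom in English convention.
P = [[1, 2, 4], [3, 5], [6]], Q = [[1, 2, 4], [3, 6], [5]]

Insert each entry of the permutation into P by Schensted row insertion, recording in Q the position of each new cell.

Insert 1: appended to row 1. P = [[1]].
Insert 6: appended to row 1. P = [[1, 6]].
Insert 3: 3 bumps 6 from row 1; 6 starts row 2. P = [[1, 3], [6]].
Insert 5: appended to row 1. P = [[1, 3, 5], [6]].
Insert 2: 2 bumps 3 from row 1; 3 bumps 6 from row 2; 6 starts row 3. P = [[1, 2, 5], [3], [6]].
Insert 4: 4 bumps 5 from row 1; 5 appends to row 2. P = [[1, 2, 4], [3, 5], [6]].

So P = [[1, 2, 4], [3, 5], [6]], Q = [[1, 2, 4], [3, 6], [5]].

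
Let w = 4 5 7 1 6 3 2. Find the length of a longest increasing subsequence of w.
3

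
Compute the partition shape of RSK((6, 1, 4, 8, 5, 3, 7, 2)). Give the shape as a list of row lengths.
Row-insert each entry into an empty tableau.

After inserting 6: P = [[6]].
After inserting 1: P = [[1], [6]].
After inserting 4: P = [[1, 4], [6]].
After inserting 8: P = [[1, 4, 8], [6]].
After inserting 5: P = [[1, 4, 5], [6, 8]].
After inserting 3: P = [[1, 3, 5], [4, 8], [6]].
After inserting 7: P = [[1, 3, 5, 7], [4, 8], [6]].
After inserting 2: P = [[1, 2, 5, 7], [3, 8], [4], [6]].

The final insertion tableau P = [[1, 2, 5, 7], [3, 8], [4], [6]] has shape [4, 2, 1, 1].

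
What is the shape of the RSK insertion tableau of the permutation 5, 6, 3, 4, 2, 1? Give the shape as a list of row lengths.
[2, 2, 1, 1]

Row-insert each entry into an empty tableau.

After inserting 5: P = [[5]].
After inserting 6: P = [[5, 6]].
After inserting 3: P = [[3, 6], [5]].
After inserting 4: P = [[3, 4], [5, 6]].
After inserting 2: P = [[2, 4], [3, 6], [5]].
After inserting 1: P = [[1, 4], [2, 6], [3], [5]].

The final insertion tableau P = [[1, 4], [2, 6], [3], [5]] has shape [2, 2, 1, 1].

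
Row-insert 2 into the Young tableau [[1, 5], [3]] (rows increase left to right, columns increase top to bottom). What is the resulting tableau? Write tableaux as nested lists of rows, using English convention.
In row 1, 2 replaces 5 (the leftmost entry greater than 2); 5 is bumped to row 2. 5 is appended to row 2. The new tableau is [[1, 2], [3, 5]].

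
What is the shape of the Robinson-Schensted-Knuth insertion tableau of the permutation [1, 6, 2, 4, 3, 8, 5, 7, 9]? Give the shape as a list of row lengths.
Row-insert each entry into an empty tableau.

After inserting 1: P = [[1]].
After inserting 6: P = [[1, 6]].
After inserting 2: P = [[1, 2], [6]].
After inserting 4: P = [[1, 2, 4], [6]].
After inserting 3: P = [[1, 2, 3], [4], [6]].
After inserting 8: P = [[1, 2, 3, 8], [4], [6]].
After inserting 5: P = [[1, 2, 3, 5], [4, 8], [6]].
After inserting 7: P = [[1, 2, 3, 5, 7], [4, 8], [6]].
After inserting 9: P = [[1, 2, 3, 5, 7, 9], [4, 8], [6]].

The final insertion tableau P = [[1, 2, 3, 5, 7, 9], [4, 8], [6]] has shape [6, 2, 1].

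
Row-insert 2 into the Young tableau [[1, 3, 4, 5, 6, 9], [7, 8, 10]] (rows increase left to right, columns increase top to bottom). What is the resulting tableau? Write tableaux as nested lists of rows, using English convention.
[[1, 2, 4, 5, 6, 9], [3, 8, 10], [7]]

In row 1, 2 replaces 3 (the leftmost entry greater than 2); 3 is bumped to row 2. In row 2, 3 replaces 7 (the leftmost entry greater than 3); 7 is bumped to row 3. 7 starts a new row 3. The new tableau is [[1, 2, 4, 5, 6, 9], [3, 8, 10], [7]].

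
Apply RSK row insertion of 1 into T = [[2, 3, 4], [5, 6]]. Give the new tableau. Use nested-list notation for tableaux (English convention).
In row 1, 1 replaces 2 (the leftmost entry greater than 1); 2 is bumped to row 2. In row 2, 2 replaces 5 (the leftmost entry greater than 2); 5 is bumped to row 3. 5 starts a new row 3. The new tableau is [[1, 3, 4], [2, 6], [5]].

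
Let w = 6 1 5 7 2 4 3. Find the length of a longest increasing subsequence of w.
3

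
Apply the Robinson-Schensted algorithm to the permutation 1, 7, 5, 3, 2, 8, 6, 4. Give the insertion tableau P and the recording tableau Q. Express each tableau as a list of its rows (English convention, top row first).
Insert each entry of the permutation into P by Schensted row insertion, recording in Q the position of each new cell.

Insert 1: appended to row 1. P = [[1]], Q = [[1]].
Insert 7: appended to row 1. P = [[1, 7]], Q = [[1, 2]].
Insert 5: 5 bumps 7 from row 1; 7 starts row 2. P = [[1, 5], [7]], Q = [[1, 2], [3]].
Insert 3: 3 bumps 5 from row 1; 5 bumps 7 from row 2; 7 starts row 3. P = [[1, 3], [5], [7]], Q = [[1, 2], [3], [4]].
Insert 2: 2 bumps 3 from row 1; 3 bumps 5 from row 2; 5 bumps 7 from row 3; 7 starts row 4. P = [[1, 2], [3], [5], [7]], Q = [[1, 2], [3], [4], [5]].
Insert 8: appended to row 1. P = [[1, 2, 8], [3], [5], [7]], Q = [[1, 2, 6], [3], [4], [5]].
Insert 6: 6 bumps 8 from row 1; 8 appends to row 2. P = [[1, 2, 6], [3, 8], [5], [7]], Q = [[1, 2, 6], [3, 7], [4], [5]].
Insert 4: 4 bumps 6 from row 1; 6 bumps 8 from row 2; 8 appends to row 3. P = [[1, 2, 4], [3, 6], [5, 8], [7]], Q = [[1, 2, 6], [3, 7], [4, 8], [5]].

So P = [[1, 2, 4], [3, 6], [5, 8], [7]], Q = [[1, 2, 6], [3, 7], [4, 8], [5]].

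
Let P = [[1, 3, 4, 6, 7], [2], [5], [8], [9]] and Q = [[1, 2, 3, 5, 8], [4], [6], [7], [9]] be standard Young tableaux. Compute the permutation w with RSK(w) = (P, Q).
2 3 9 5 8 6 4 7 1

Reverse RSK: for i = n, n-1, ..., 1, locate i in Q, remove the corresponding corner cell from P, and reverse-bump its entry up through P; the value ejected from row 1 is w(i).

So w = 2 3 9 5 8 6 4 7 1.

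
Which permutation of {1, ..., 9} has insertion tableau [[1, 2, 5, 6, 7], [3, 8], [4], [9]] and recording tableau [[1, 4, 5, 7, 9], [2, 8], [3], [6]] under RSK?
9 4 1 3 5 2 8 6 7

Reverse the RSK construction: for i from n down to 1, find the cell of Q containing i, remove the entry at that cell from P, and reverse-bump it up through P; the value ejected from row 1 is w(i).

Step i=9: Q has 9 at row 1, column 5; remove that cell from P, ejecting 7. So w(9) = 7. P is now [[1, 2, 5, 6], [3, 8], [4], [9]].
Step i=8: Q has 8 at row 2, column 2; remove 8 from row 2 of P and reverse-bump: 8 enters row 1 and ejects 6. So w(8) = 6. P is now [[1, 2, 5, 8], [3], [4], [9]].
Step i=7: Q has 7 at row 1, column 4; remove that cell from P, ejecting 8. So w(7) = 8. P is now [[1, 2, 5], [3], [4], [9]].
Step i=6: Q has 6 at row 4, column 1; remove 9 from row 4 of P and reverse-bump: 9 enters row 3 and ejects 4; 4 enters row 2 and ejects 3; 3 enters row 1 and ejects 2. So w(6) = 2. P is now [[1, 3, 5], [4], [9]].
Step i=5: Q has 5 at row 1, column 3; remove that cell from P, ejecting 5. So w(5) = 5. P is now [[1, 3], [4], [9]].
Step i=4: Q has 4 at row 1, column 2; remove that cell from P, ejecting 3. So w(4) = 3. P is now [[1], [4], [9]].
Step i=3: Q has 3 at row 3, column 1; remove 9 from row 3 of P and reverse-bump: 9 enters row 2 and ejects 4; 4 enters row 1 and ejects 1. So w(3) = 1. P is now [[4], [9]].
Step i=2: Q has 2 at row 2, column 1; remove 9 from row 2 of P and reverse-bump: 9 enters row 1 and ejects 4. So w(2) = 4. P is now [[9]].
Step i=1: Q has 1 at row 1, column 1; remove that cell from P, ejecting 9. So w(1) = 9. P is now [].

So w = 9 4 1 3 5 2 8 6 7.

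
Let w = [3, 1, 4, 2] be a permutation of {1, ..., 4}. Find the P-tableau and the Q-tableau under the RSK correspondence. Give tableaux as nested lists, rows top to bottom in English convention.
Insert each entry of the permutation into P by Schensted row insertion, recording in Q the position of each new cell.

Insert 3: appended to row 1. P = [[3]], Q = [[1]].
Insert 1: 1 bumps 3 from row 1; 3 starts row 2. P = [[1], [3]], Q = [[1], [2]].
Insert 4: appended to row 1. P = [[1, 4], [3]], Q = [[1, 3], [2]].
Insert 2: 2 bumps 4 from row 1; 4 appends to row 2. P = [[1, 2], [3, 4]], Q = [[1, 3], [2, 4]].

So P = [[1, 2], [3, 4]], Q = [[1, 3], [2, 4]].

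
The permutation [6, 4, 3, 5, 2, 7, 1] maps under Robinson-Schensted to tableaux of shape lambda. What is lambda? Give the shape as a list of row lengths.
[3, 1, 1, 1, 1]

Row-insert each entry into an empty tableau.

After inserting 6: P = [[6]].
After inserting 4: P = [[4], [6]].
After inserting 3: P = [[3], [4], [6]].
After inserting 5: P = [[3, 5], [4], [6]].
After inserting 2: P = [[2, 5], [3], [4], [6]].
After inserting 7: P = [[2, 5, 7], [3], [4], [6]].
After inserting 1: P = [[1, 5, 7], [2], [3], [4], [6]].

The final insertion tableau P = [[1, 5, 7], [2], [3], [4], [6]] has shape [3, 1, 1, 1, 1].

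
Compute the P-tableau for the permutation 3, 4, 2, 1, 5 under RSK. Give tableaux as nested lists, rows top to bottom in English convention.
P = [[1, 4, 5], [2], [3]]

Insert 3: appended to row 1. P = [[3]].
Insert 4: appended to row 1. P = [[3, 4]].
Insert 2: 2 bumps 3 from row 1; 3 starts row 2. P = [[2, 4], [3]].
Insert 1: 1 bumps 2 from row 1; 2 bumps 3 from row 2; 3 starts row 3. P = [[1, 4], [2], [3]].
Insert 5: appended to row 1. P = [[1, 4, 5], [2], [3]].

So P = [[1, 4, 5], [2], [3]].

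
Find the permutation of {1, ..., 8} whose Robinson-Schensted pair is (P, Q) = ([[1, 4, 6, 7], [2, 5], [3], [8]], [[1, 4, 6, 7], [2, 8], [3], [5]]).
Reverse the RSK construction: for i from n down to 1, find the cell of Q containing i, remove the entry at that cell from P, and reverse-bump it up through P; the value ejected from row 1 is w(i).

Step i=8: Q has 8 at row 2, column 2; remove 5 from row 2 of P and reverse-bump: 5 enters row 1 and ejects 4. So w(8) = 4. P is now [[1, 5, 6, 7], [2], [3], [8]].
Step i=7: Q has 7 at row 1, column 4; remove that cell from P, ejecting 7. So w(7) = 7. P is now [[1, 5, 6], [2], [3], [8]].
Step i=6: Q has 6 at row 1, column 3; remove that cell from P, ejecting 6. So w(6) = 6. P is now [[1, 5], [2], [3], [8]].
Step i=5: Q has 5 at row 4, column 1; remove 8 from row 4 of P and reverse-bump: 8 enters row 3 and ejects 3; 3 enters row 2 and ejects 2; 2 enters row 1 and ejects 1. So w(5) = 1. P is now [[2, 5], [3], [8]].
Step i=4: Q has 4 at row 1, column 2; remove that cell from P, ejecting 5. So w(4) = 5. P is now [[2], [3], [8]].
Step i=3: Q has 3 at row 3, column 1; remove 8 from row 3 of P and reverse-bump: 8 enters row 2 and ejects 3; 3 enters row 1 and ejects 2. So w(3) = 2. P is now [[3], [8]].
Step i=2: Q has 2 at row 2, column 1; remove 8 from row 2 of P and reverse-bump: 8 enters row 1 and ejects 3. So w(2) = 3. P is now [[8]].
Step i=1: Q has 1 at row 1, column 1; remove that cell from P, ejecting 8. So w(1) = 8. P is now [].

So w = 8 3 2 5 1 6 7 4.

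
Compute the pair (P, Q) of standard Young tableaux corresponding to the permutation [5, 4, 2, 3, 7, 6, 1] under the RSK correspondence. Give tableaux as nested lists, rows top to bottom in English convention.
P = [[1, 3, 6], [2, 7], [4], [5]], Q = [[1, 4, 5], [2, 6], [3], [7]]

Insert each entry of the permutation into P by Schensted row insertion, recording in Q the position of each new cell.

Insert 5: appended to row 1. P = [[5]].
Insert 4: 4 bumps 5 from row 1; 5 starts row 2. P = [[4], [5]].
Insert 2: 2 bumps 4 from row 1; 4 bumps 5 from row 2; 5 starts row 3. P = [[2], [4], [5]].
Insert 3: appended to row 1. P = [[2, 3], [4], [5]].
Insert 7: appended to row 1. P = [[2, 3, 7], [4], [5]].
Insert 6: 6 bumps 7 from row 1; 7 appends to row 2. P = [[2, 3, 6], [4, 7], [5]].
Insert 1: 1 bumps 2 from row 1; 2 bumps 4 from row 2; 4 bumps 5 from row 3; 5 starts row 4. P = [[1, 3, 6], [2, 7], [4], [5]].

So P = [[1, 3, 6], [2, 7], [4], [5]], Q = [[1, 4, 5], [2, 6], [3], [7]].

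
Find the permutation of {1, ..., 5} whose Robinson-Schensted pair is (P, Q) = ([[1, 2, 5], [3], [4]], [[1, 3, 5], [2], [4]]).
Reverse the RSK construction: for i from n down to 1, find the cell of Q containing i, remove the entry at that cell from P, and reverse-bump it up through P; the value ejected from row 1 is w(i).

Step i=5: Q has 5 at row 1, column 3; remove that cell from P, ejecting 5. So w(5) = 5. P is now [[1, 2], [3], [4]].
Step i=4: Q has 4 at row 3, column 1; remove 4 from row 3 of P and reverse-bump: 4 enters row 2 and ejects 3; 3 enters row 1 and ejects 2. So w(4) = 2. P is now [[1, 3], [4]].
Step i=3: Q has 3 at row 1, column 2; remove that cell from P, ejecting 3. So w(3) = 3. P is now [[1], [4]].
Step i=2: Q has 2 at row 2, column 1; remove 4 from row 2 of P and reverse-bump: 4 enters row 1 and ejects 1. So w(2) = 1. P is now [[4]].
Step i=1: Q has 1 at row 1, column 1; remove that cell from P, ejecting 4. So w(1) = 4. P is now [].

So w = 4 1 3 2 5.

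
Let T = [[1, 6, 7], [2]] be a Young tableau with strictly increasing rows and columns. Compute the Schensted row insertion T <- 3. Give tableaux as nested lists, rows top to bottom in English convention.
[[1, 3, 7], [2, 6]]

In row 1, 3 replaces 6 (the leftmost entry greater than 3); 6 is bumped to row 2. 6 is appended to row 2. The new tableau is [[1, 3, 7], [2, 6]].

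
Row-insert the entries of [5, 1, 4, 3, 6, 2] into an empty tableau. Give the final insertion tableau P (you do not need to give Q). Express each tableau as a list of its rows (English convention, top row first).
P = [[1, 2, 6], [3], [4], [5]]

After inserting 5: P = [[5]].
After inserting 1: P = [[1], [5]].
After inserting 4: P = [[1, 4], [5]].
After inserting 3: P = [[1, 3], [4], [5]].
After inserting 6: P = [[1, 3, 6], [4], [5]].
After inserting 2: P = [[1, 2, 6], [3], [4], [5]].

So P = [[1, 2, 6], [3], [4], [5]].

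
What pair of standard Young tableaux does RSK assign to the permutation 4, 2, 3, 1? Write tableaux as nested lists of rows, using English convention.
P = [[1, 3], [2], [4]], Q = [[1, 3], [2], [4]]

Insert each entry of the permutation into P by Schensted row insertion, recording in Q the position of each new cell.

After inserting 4: P = [[4]].
After inserting 2: P = [[2], [4]].
After inserting 3: P = [[2, 3], [4]].
After inserting 1: P = [[1, 3], [2], [4]].

So P = [[1, 3], [2], [4]], Q = [[1, 3], [2], [4]].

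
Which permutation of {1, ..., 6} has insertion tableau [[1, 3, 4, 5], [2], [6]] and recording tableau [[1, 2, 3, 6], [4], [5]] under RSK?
Reverse the RSK construction: for i from n down to 1, find the cell of Q containing i, remove the entry at that cell from P, and reverse-bump it up through P; the value ejected from row 1 is w(i).

Step i=6: Q has 6 at row 1, column 4; remove that cell from P, ejecting 5. So w(6) = 5. P is now [[1, 3, 4], [2], [6]].
Step i=5: Q has 5 at row 3, column 1; remove 6 from row 3 of P and reverse-bump: 6 enters row 2 and ejects 2; 2 enters row 1 and ejects 1. So w(5) = 1. P is now [[2, 3, 4], [6]].
Step i=4: Q has 4 at row 2, column 1; remove 6 from row 2 of P and reverse-bump: 6 enters row 1 and ejects 4. So w(4) = 4. P is now [[2, 3, 6]].
Step i=3: Q has 3 at row 1, column 3; remove that cell from P, ejecting 6. So w(3) = 6. P is now [[2, 3]].
Step i=2: Q has 2 at row 1, column 2; remove that cell from P, ejecting 3. So w(2) = 3. P is now [[2]].
Step i=1: Q has 1 at row 1, column 1; remove that cell from P, ejecting 2. So w(1) = 2. P is now [].

So w = 2 3 6 4 1 5.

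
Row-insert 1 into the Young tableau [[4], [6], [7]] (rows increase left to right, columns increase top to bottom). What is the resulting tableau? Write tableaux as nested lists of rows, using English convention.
In row 1, 1 replaces 4 (the leftmost entry greater than 1); 4 is bumped to row 2. In row 2, 4 replaces 6 (the leftmost entry greater than 4); 6 is bumped to row 3. In row 3, 6 replaces 7 (the leftmost entry greater than 6); 7 is bumped to row 4. 7 starts a new row 4. The new tableau is [[1], [4], [6], [7]].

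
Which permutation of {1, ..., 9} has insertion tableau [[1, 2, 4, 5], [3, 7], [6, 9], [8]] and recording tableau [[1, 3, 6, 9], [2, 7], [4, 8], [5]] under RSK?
8 1 6 3 2 9 7 4 5

Reverse RSK: for i = n, n-1, ..., 1, locate i in Q, remove the corresponding corner cell from P, and reverse-bump its entry up through P; the value ejected from row 1 is w(i).

So w = 8 1 6 3 2 9 7 4 5.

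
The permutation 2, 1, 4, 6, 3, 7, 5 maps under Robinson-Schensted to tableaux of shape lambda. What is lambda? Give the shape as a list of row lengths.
[4, 3]

Row-insert each entry into an empty tableau.

After inserting 2: P = [[2]].
After inserting 1: P = [[1], [2]].
After inserting 4: P = [[1, 4], [2]].
After inserting 6: P = [[1, 4, 6], [2]].
After inserting 3: P = [[1, 3, 6], [2, 4]].
After inserting 7: P = [[1, 3, 6, 7], [2, 4]].
After inserting 5: P = [[1, 3, 5, 7], [2, 4, 6]].

The final insertion tableau P = [[1, 3, 5, 7], [2, 4, 6]] has shape [4, 3].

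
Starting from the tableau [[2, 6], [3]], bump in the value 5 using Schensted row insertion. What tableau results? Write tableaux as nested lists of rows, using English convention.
In row 1, 5 replaces 6 (the leftmost entry greater than 5); 6 is bumped to row 2. 6 is appended to row 2. The new tableau is [[2, 5], [3, 6]].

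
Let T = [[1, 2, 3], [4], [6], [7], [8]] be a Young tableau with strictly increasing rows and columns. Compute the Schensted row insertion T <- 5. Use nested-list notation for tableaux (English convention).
[[1, 2, 3, 5], [4], [6], [7], [8]]

5 is larger than every entry of row 1, so it is appended to row 1. The new tableau is [[1, 2, 3, 5], [4], [6], [7], [8]].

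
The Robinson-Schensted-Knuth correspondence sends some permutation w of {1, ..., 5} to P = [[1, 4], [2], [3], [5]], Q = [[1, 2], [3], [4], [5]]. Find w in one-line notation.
3 5 4 2 1

Reverse RSK: for i = n, n-1, ..., 1, locate i in Q, remove the corresponding corner cell from P, and reverse-bump its entry up through P; the value ejected from row 1 is w(i).

So w = 3 5 4 2 1.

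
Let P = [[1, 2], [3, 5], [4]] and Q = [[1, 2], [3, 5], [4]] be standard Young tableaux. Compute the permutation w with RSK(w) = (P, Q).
Reverse the RSK construction: for i from n down to 1, find the cell of Q containing i, remove the entry at that cell from P, and reverse-bump it up through P; the value ejected from row 1 is w(i).

Step i=5: Q has 5 at row 2, column 2; remove 5 from row 2 of P and reverse-bump: 5 enters row 1 and ejects 2. So w(5) = 2. P is now [[1, 5], [3], [4]].
Step i=4: Q has 4 at row 3, column 1; remove 4 from row 3 of P and reverse-bump: 4 enters row 2 and ejects 3; 3 enters row 1 and ejects 1. So w(4) = 1. P is now [[3, 5], [4]].
Step i=3: Q has 3 at row 2, column 1; remove 4 from row 2 of P and reverse-bump: 4 enters row 1 and ejects 3. So w(3) = 3. P is now [[4, 5]].
Step i=2: Q has 2 at row 1, column 2; remove that cell from P, ejecting 5. So w(2) = 5. P is now [[4]].
Step i=1: Q has 1 at row 1, column 1; remove that cell from P, ejecting 4. So w(1) = 4. P is now [].

So w = 4 5 3 1 2.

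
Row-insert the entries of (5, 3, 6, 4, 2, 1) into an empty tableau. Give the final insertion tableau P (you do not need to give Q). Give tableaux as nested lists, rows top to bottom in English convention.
P = [[1, 4], [2, 6], [3], [5]]

Insert 5: appended to row 1. P = [[5]].
Insert 3: 3 bumps 5 from row 1; 5 starts row 2. P = [[3], [5]].
Insert 6: appended to row 1. P = [[3, 6], [5]].
Insert 4: 4 bumps 6 from row 1; 6 appends to row 2. P = [[3, 4], [5, 6]].
Insert 2: 2 bumps 3 from row 1; 3 bumps 5 from row 2; 5 starts row 3. P = [[2, 4], [3, 6], [5]].
Insert 1: 1 bumps 2 from row 1; 2 bumps 3 from row 2; 3 bumps 5 from row 3; 5 starts row 4. P = [[1, 4], [2, 6], [3], [5]].

So P = [[1, 4], [2, 6], [3], [5]].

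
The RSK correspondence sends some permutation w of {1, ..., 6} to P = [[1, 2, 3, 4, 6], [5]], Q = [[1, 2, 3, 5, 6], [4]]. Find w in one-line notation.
1 2 5 3 4 6

Reverse the RSK construction: for i from n down to 1, find the cell of Q containing i, remove the entry at that cell from P, and reverse-bump it up through P; the value ejected from row 1 is w(i).

Step i=6: Q has 6 at row 1, column 5; remove that cell from P, ejecting 6. So w(6) = 6. P is now [[1, 2, 3, 4], [5]].
Step i=5: Q has 5 at row 1, column 4; remove that cell from P, ejecting 4. So w(5) = 4. P is now [[1, 2, 3], [5]].
Step i=4: Q has 4 at row 2, column 1; remove 5 from row 2 of P and reverse-bump: 5 enters row 1 and ejects 3. So w(4) = 3. P is now [[1, 2, 5]].
Step i=3: Q has 3 at row 1, column 3; remove that cell from P, ejecting 5. So w(3) = 5. P is now [[1, 2]].
Step i=2: Q has 2 at row 1, column 2; remove that cell from P, ejecting 2. So w(2) = 2. P is now [[1]].
Step i=1: Q has 1 at row 1, column 1; remove that cell from P, ejecting 1. So w(1) = 1. P is now [].

So w = 1 2 5 3 4 6.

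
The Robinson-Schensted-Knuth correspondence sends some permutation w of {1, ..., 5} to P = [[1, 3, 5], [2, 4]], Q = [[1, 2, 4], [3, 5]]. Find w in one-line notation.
Reverse the RSK construction: for i from n down to 1, find the cell of Q containing i, remove the entry at that cell from P, and reverse-bump it up through P; the value ejected from row 1 is w(i).

Step i=5: Q has 5 at row 2, column 2; remove 4 from row 2 of P and reverse-bump: 4 enters row 1 and ejects 3. So w(5) = 3. P is now [[1, 4, 5], [2]].
Step i=4: Q has 4 at row 1, column 3; remove that cell from P, ejecting 5. So w(4) = 5. P is now [[1, 4], [2]].
Step i=3: Q has 3 at row 2, column 1; remove 2 from row 2 of P and reverse-bump: 2 enters row 1 and ejects 1. So w(3) = 1. P is now [[2, 4]].
Step i=2: Q has 2 at row 1, column 2; remove that cell from P, ejecting 4. So w(2) = 4. P is now [[2]].
Step i=1: Q has 1 at row 1, column 1; remove that cell from P, ejecting 2. So w(1) = 2. P is now [].

So w = 2 4 1 5 3.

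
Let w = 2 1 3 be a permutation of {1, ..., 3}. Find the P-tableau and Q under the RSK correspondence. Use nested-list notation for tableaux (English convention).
Insert each entry of the permutation into P by Schensted row insertion, recording in Q the position of each new cell.

Insert 2: appended to row 1. P = [[2]].
Insert 1: 1 bumps 2 from row 1; 2 starts row 2. P = [[1], [2]].
Insert 3: appended to row 1. P = [[1, 3], [2]].

So P = [[1, 3], [2]], Q = [[1, 3], [2]].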